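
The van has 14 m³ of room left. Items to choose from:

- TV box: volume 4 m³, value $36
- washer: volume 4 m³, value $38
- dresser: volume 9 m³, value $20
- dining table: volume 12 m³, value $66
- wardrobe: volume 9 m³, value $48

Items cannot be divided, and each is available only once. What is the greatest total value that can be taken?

$86

Check high-value combinations within 14 m³:
- washer+wardrobe: volume 4+9=13, value 38+48=86
- TV box+wardrobe: volume 4+9=13, value 36+48=84
- TV box+washer: volume 4+4=8, value 36+38=74
Best: $86.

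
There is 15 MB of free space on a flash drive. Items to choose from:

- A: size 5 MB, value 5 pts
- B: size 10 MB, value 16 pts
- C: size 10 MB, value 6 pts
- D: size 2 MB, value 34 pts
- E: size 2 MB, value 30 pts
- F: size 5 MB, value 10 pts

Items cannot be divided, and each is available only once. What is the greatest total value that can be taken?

Check high-value combinations within 15 MB:
- B+D+E: size 10+2+2=14, value 16+34+30=80
- A+D+E+F: size 5+2+2+5=14, value 5+34+30+10=79
- D+E+F: size 2+2+5=9, value 34+30+10=74
- C+D+E: size 10+2+2=14, value 6+34+30=70
- A+D+E: size 5+2+2=9, value 5+34+30=69
Best: 80 pts.

80 pts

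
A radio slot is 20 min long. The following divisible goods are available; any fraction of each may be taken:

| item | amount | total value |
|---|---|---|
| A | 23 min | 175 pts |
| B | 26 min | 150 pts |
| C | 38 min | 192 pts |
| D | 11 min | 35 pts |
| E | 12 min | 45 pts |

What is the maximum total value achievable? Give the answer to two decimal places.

152.17

Take in order of value per unit:
- A (175/23 per unit): 20 of 23 → value 20×175/23 = 152.1739, running total 152.17
Total 152.17.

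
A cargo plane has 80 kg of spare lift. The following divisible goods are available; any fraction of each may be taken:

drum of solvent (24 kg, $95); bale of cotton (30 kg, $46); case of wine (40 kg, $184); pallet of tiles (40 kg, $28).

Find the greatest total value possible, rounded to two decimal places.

303.53

Take in order of value per unit:
- case of wine (184/40 per unit): all 40 → value 184, running total 184.00
- drum of solvent (95/24 per unit): all 24 → value 95, running total 279.00
- bale of cotton (46/30 per unit): 16 of 30 → value 16×46/30 = 24.5333, running total 303.53
Total 303.53.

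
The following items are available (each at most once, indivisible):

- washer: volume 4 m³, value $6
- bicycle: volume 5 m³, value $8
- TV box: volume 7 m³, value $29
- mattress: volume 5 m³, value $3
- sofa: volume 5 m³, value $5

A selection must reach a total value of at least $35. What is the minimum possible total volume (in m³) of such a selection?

Subsets with value ≥ 35, sorted by total volume:
- washer+TV box: volume 11, value 35
- bicycle+TV box: volume 12, value 37
- washer+bicycle+TV box: volume 16, value 43
Minimum volume: 11 m³.

11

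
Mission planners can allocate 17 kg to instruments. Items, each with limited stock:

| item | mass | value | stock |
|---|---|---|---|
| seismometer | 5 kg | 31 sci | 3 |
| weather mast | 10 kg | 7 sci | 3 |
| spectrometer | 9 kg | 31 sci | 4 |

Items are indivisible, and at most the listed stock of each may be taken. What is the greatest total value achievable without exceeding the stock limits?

93 sci

Best selections within mass 17 and stock limits:
- 3×seismometer: mass 15, value 93
- 2×seismometer: mass 10, value 62
- 1×seismometer + 1×spectrometer: mass 14, value 62
- 1×seismometer + 1×weather mast: mass 15, value 38
Best: 93 sci.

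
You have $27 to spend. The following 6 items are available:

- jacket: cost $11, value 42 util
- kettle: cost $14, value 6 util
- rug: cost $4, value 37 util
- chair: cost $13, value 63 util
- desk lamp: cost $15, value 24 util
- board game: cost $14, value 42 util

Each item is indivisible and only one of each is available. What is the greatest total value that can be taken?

105 util

Check high-value combinations within $27:
- jacket+chair: cost 11+13=24, value 42+63=105
- chair+board game: cost 13+14=27, value 63+42=105
- rug+chair: cost 4+13=17, value 37+63=100
Best: 105 util.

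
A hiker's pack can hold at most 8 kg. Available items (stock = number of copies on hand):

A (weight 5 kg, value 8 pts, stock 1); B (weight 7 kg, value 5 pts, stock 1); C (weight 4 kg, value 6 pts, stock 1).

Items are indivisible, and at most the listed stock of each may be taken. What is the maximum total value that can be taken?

Best selections within weight 8 and stock limits:
- 1×A: weight 5, value 8
- 1×C: weight 4, value 6
- 1×B: weight 7, value 5
Best: 8 pts.

8 pts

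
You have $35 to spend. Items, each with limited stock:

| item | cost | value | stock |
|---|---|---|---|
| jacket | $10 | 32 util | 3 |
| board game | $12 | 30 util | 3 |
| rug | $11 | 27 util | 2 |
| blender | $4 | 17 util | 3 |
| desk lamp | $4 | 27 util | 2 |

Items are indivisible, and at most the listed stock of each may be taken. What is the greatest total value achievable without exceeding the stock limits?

137 util

Best selections within cost 35 and stock limits:
- 1×jacket + 3×blender + 2×desk lamp: cost 30, value 137
- 1×board game + 3×blender + 2×desk lamp: cost 32, value 135
- 2×jacket + 1×blender + 2×desk lamp: cost 32, value 135
Best: 137 util.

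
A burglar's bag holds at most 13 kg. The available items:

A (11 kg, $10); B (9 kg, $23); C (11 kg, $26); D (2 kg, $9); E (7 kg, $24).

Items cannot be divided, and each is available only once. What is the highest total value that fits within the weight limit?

Check high-value combinations within 13 kg:
- C+D: weight 11+2=13, value 26+9=35
- D+E: weight 2+7=9, value 9+24=33
- B+D: weight 9+2=11, value 23+9=32
- C: weight 11, value 26
- E: weight 7, value 24
Best: $35.

$35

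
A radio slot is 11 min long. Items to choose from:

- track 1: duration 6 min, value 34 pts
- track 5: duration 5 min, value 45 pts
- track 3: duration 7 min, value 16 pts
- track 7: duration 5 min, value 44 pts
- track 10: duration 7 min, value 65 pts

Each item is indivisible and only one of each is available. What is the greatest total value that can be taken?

Check high-value combinations within 11 min:
- track 5+track 7: duration 5+5=10, value 45+44=89
- track 1+track 5: duration 6+5=11, value 34+45=79
- track 1+track 7: duration 6+5=11, value 34+44=78
- track 10: duration 7, value 65
Best: 89 pts.

89 pts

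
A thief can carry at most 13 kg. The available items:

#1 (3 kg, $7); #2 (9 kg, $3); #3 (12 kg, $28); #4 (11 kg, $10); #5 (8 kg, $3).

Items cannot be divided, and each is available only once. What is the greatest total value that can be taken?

$28

This is a 0/1 knapsack; check combinations near the capacity.
- #3: weight 12, value 28
- #4: weight 11, value 10
- #1+#5: weight 3+8=11, value 7+3=10
- #1+#2: weight 3+9=12, value 7+3=10
- #1: weight 3, value 7
Best: $28.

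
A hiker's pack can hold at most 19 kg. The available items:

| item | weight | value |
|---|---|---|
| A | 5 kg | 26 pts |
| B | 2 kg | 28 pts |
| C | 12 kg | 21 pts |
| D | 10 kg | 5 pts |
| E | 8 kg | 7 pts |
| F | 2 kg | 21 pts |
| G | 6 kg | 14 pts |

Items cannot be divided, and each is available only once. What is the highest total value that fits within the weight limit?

Check high-value combinations within 19 kg:
- A+B+F+G: weight 5+2+2+6=15, value 26+28+21+14=89
- A+B+E+F: weight 5+2+8+2=17, value 26+28+7+21=82
- A+B+D+F: weight 5+2+10+2=19, value 26+28+5+21=80
- A+B+F: weight 5+2+2=9, value 26+28+21=75
- A+B+C: weight 5+2+12=19, value 26+28+21=75
Best: 89 pts.

89 pts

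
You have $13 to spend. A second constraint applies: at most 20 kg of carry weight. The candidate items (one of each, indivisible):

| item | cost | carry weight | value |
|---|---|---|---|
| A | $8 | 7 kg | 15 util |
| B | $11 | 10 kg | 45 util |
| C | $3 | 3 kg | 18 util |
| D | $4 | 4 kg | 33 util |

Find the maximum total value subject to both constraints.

51 util

Feasible sets respecting both limits:
- C+D: cost 7, carry weight 7, value 51
- A+D: cost 12, carry weight 11, value 48
- B: cost 11, carry weight 10, value 45
- A+C: cost 11, carry weight 10, value 33
Best: 51 util.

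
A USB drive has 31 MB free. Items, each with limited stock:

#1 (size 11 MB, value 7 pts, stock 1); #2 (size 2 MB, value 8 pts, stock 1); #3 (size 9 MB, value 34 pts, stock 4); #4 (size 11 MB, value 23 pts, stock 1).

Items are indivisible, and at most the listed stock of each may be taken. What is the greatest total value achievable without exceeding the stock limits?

110 pts

Top feasible selections:
- 1×#2 + 3×#3: size 29, value 110
- 3×#3: size 27, value 102
Best: 110 pts.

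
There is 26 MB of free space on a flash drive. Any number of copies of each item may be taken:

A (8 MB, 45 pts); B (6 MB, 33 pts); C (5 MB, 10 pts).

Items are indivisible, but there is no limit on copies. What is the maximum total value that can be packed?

144 pts

Best value-per-unit is A at 45/8; filling with it alone gives 3×45 = 135.
Optimal mix: 1×A + 3×B → size 26, value 144.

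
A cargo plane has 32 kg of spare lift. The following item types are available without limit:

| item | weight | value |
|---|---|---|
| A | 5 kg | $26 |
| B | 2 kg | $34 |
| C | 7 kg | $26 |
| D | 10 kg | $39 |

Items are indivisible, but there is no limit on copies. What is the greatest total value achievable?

$544

Best value-per-unit is B at 34/2, and filling with it alone uses weight 16×2=32. No mix of the others beats 16×34 = 544.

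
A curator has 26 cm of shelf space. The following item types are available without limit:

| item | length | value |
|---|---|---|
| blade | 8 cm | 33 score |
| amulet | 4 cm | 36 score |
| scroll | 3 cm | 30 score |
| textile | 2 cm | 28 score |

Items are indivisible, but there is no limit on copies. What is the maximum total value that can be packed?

Best value-per-unit is textile at 28/2, and filling with it alone uses length 13×2=26. No mix of the others beats 13×28 = 364.

364 score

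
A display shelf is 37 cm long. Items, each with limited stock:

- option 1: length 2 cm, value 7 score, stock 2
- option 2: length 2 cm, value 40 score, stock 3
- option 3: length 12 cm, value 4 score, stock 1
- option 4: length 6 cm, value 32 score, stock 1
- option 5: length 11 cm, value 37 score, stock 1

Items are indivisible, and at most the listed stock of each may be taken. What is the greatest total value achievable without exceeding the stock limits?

Best selections within length 37 and stock limits:
- 2×option 1 + 3×option 2 + 1×option 4 + 1×option 5: length 27, value 203
- 1×option 1 + 3×option 2 + 1×option 3 + 1×option 4 + 1×option 5: length 37, value 200
- 1×option 1 + 3×option 2 + 1×option 4 + 1×option 5: length 25, value 196
- 3×option 2 + 1×option 3 + 1×option 4 + 1×option 5: length 35, value 193
Best: 203 score.

203 score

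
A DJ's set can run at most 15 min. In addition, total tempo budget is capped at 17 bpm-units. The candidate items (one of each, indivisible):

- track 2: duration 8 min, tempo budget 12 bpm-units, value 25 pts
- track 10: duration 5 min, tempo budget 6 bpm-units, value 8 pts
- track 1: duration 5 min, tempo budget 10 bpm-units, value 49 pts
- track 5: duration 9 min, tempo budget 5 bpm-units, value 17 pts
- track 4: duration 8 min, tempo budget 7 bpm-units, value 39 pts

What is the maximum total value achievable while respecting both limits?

88 pts

Feasible sets respecting both limits:
- track 1+track 4: duration 13, tempo budget 17, value 88
- track 1+track 5: duration 14, tempo budget 15, value 66
- track 10+track 1: duration 10, tempo budget 16, value 57
Best: 88 pts.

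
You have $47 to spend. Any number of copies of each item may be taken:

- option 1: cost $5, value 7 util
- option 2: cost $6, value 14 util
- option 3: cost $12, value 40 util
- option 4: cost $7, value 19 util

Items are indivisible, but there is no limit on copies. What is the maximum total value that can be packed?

Best value-per-unit is option 3 at 40/12; filling with it alone gives 3×40 = 120.
Optimal mix: 1×option 1 + 1×option 2 + 3×option 3 → cost 47, value 141.

141 util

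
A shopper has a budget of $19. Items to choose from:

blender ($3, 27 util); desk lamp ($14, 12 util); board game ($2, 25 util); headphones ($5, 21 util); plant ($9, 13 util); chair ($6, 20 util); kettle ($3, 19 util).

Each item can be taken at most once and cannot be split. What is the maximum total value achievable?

Check high-value combinations within $19:
- blender+board game+headphones+chair+kettle: cost 3+2+5+6+3=19, value 27+25+21+20+19=112
- blender+board game+headphones+chair: cost 3+2+5+6=16, value 27+25+21+20=93
- blender+board game+headphones+kettle: cost 3+2+5+3=13, value 27+25+21+19=92
- blender+board game+chair+kettle: cost 3+2+6+3=14, value 27+25+20+19=91
Best: 112 util.

112 util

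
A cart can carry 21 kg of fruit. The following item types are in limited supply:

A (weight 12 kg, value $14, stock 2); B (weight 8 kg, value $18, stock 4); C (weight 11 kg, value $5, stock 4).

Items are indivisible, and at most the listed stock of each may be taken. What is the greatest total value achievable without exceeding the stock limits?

Best selections within weight 21 and stock limits:
- 2×B: weight 16, value 36
- 1×A + 1×B: weight 20, value 32
- 1×B + 1×C: weight 19, value 23
- 1×B: weight 8, value 18
Best: $36.

$36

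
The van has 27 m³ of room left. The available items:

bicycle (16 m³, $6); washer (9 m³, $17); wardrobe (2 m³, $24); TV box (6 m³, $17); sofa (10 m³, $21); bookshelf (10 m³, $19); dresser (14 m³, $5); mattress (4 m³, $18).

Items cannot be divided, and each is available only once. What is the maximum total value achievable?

$82

Check high-value combinations within 27 m³:
- wardrobe+sofa+bookshelf+mattress: volume 2+10+10+4=26, value 24+21+19+18=82
- wardrobe+TV box+sofa+mattress: volume 2+6+10+4=22, value 24+17+21+18=80
- washer+wardrobe+sofa+mattress: volume 9+2+10+4=25, value 17+24+21+18=80
- washer+wardrobe+TV box+sofa: volume 9+2+6+10=27, value 17+24+17+21=79
Best: $82.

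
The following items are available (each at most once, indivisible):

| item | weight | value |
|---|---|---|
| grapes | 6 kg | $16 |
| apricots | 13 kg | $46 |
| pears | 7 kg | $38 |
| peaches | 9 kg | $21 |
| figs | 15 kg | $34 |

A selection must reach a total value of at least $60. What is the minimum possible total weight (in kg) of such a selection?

19

Subsets with value ≥ 60, sorted by total weight:
- grapes+apricots: weight 19, value 62
- apricots+pears: weight 20, value 84
- grapes+pears+peaches: weight 22, value 75
- pears+figs: weight 22, value 72
Minimum weight: 19 kg.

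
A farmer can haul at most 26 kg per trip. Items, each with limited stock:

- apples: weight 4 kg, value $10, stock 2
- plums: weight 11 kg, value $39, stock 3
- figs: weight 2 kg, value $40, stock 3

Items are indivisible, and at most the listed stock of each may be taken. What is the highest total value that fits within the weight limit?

Top feasible selections:
- 2×apples + 1×plums + 3×figs: weight 25, value 179
- 1×apples + 1×plums + 3×figs: weight 21, value 169
- 1×plums + 3×figs: weight 17, value 159
Best: $179.

$179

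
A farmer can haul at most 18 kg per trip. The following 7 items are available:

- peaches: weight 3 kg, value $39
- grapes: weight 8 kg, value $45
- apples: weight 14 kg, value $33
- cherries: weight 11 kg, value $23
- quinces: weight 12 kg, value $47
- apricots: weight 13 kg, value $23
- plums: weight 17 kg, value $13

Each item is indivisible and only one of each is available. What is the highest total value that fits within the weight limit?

$86

Check high-value combinations within 18 kg:
- peaches+quinces: weight 3+12=15, value 39+47=86
- peaches+grapes: weight 3+8=11, value 39+45=84
- peaches+apples: weight 3+14=17, value 39+33=72
- peaches+cherries: weight 3+11=14, value 39+23=62
Best: $86.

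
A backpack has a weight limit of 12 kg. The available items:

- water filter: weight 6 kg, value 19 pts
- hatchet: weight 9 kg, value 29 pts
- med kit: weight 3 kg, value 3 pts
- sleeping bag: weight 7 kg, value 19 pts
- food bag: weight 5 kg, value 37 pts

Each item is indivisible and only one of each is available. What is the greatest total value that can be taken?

Check high-value combinations within 12 kg:
- water filter+food bag: weight 6+5=11, value 19+37=56
- sleeping bag+food bag: weight 7+5=12, value 19+37=56
- med kit+food bag: weight 3+5=8, value 3+37=40
Best: 56 pts.

56 pts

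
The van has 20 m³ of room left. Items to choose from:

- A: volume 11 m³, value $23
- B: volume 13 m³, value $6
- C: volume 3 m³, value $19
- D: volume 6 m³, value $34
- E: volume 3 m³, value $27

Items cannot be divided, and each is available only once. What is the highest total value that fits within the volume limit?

$84

This is a 0/1 knapsack; check combinations near the capacity.
- A+D+E: volume 11+6+3=20, value 23+34+27=84
- C+D+E: volume 3+6+3=12, value 19+34+27=80
- A+C+D: volume 11+3+6=20, value 23+19+34=76
- A+C+E: volume 11+3+3=17, value 23+19+27=69
- D+E: volume 6+3=9, value 34+27=61
Best: $84.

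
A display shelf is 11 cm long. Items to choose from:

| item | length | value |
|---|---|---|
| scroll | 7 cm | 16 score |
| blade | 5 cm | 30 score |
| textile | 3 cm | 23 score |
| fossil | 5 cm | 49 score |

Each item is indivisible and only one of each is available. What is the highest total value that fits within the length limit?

79 score

This is a 0/1 knapsack; check combinations near the capacity.
- blade+fossil: length 5+5=10, value 30+49=79
- textile+fossil: length 3+5=8, value 23+49=72
- blade+textile: length 5+3=8, value 30+23=53
Best: 79 score.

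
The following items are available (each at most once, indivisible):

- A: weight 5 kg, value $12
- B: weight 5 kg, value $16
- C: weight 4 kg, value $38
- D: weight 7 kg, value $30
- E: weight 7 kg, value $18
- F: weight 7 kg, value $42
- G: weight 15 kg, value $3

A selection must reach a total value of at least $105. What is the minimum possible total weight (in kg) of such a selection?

Subsets with value ≥ 105, sorted by total weight:
- C+D+F: weight 18, value 110
- A+B+C+F: weight 21, value 108
- B+C+D+F: weight 23, value 126
Minimum weight: 18 kg.

18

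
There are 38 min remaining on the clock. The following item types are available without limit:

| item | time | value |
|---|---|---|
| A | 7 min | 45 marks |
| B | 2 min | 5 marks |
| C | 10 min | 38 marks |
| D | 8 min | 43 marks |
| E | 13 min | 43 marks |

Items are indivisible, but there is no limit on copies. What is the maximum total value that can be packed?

Best value-per-unit is A at 45/7; filling with it alone gives 5×45 = 225.
Optimal mix: 5×A + 1×B → time 37, value 230.

230 marks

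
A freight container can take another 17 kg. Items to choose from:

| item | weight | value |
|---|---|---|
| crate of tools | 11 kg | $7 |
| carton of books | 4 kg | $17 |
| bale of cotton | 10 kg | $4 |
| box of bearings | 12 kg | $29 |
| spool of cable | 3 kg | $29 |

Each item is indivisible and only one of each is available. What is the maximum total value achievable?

Check high-value combinations within 17 kg:
- box of bearings+spool of cable: weight 12+3=15, value 29+29=58
- carton of books+bale of cotton+spool of cable: weight 4+10+3=17, value 17+4+29=50
- carton of books+spool of cable: weight 4+3=7, value 17+29=46
- carton of books+box of bearings: weight 4+12=16, value 17+29=46
Best: $58.

$58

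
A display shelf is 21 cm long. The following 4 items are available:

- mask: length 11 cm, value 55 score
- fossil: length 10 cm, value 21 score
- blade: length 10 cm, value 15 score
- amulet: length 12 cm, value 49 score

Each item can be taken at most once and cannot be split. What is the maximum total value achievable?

This is a 0/1 knapsack; check combinations near the capacity.
- mask+fossil: length 11+10=21, value 55+21=76
- mask+blade: length 11+10=21, value 55+15=70
- mask: length 11, value 55
- amulet: length 12, value 49
- fossil+blade: length 10+10=20, value 21+15=36
Best: 76 score.

76 score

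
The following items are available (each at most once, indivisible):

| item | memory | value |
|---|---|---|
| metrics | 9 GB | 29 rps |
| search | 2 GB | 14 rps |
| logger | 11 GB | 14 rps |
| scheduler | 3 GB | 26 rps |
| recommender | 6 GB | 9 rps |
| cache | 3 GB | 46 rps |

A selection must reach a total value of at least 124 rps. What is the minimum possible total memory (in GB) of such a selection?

Subsets with value ≥ 124, sorted by total memory:
- metrics+search+scheduler+recommender+cache: memory 23, value 124
- metrics+search+logger+scheduler+cache: memory 28, value 129
- metrics+logger+scheduler+recommender+cache: memory 32, value 124
Minimum memory: 23 GB.

23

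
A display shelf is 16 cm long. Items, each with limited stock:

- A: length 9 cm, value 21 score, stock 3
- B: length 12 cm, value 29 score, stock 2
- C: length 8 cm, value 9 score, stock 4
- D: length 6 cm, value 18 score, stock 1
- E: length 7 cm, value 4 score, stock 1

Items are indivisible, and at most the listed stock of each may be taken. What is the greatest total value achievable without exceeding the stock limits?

Best selections within length 16 and stock limits:
- 1×A + 1×D: length 15, value 39
- 1×B: length 12, value 29
- 1×C + 1×D: length 14, value 27
- 1×A + 1×E: length 16, value 25
Best: 39 score.

39 score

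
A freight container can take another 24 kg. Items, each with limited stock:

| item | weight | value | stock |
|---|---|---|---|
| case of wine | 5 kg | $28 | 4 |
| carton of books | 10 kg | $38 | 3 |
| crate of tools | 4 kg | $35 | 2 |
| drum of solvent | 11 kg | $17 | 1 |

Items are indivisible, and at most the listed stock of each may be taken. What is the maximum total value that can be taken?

Best selections within weight 24 and stock limits:
- 3×case of wine + 2×crate of tools: weight 23, value 154
- 4×case of wine + 1×crate of tools: weight 24, value 147
- 1×case of wine + 1×carton of books + 2×crate of tools: weight 23, value 136
Best: $154.

$154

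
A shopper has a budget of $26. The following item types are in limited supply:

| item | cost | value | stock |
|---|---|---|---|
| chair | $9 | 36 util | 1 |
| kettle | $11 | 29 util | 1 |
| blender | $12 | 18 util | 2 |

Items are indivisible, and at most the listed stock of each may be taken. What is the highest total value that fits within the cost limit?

Top feasible selections:
- 1×chair + 1×kettle: cost 20, value 65
- 1×chair + 1×blender: cost 21, value 54
- 1×kettle + 1×blender: cost 23, value 47
- 1×chair: cost 9, value 36
Best: 65 util.

65 util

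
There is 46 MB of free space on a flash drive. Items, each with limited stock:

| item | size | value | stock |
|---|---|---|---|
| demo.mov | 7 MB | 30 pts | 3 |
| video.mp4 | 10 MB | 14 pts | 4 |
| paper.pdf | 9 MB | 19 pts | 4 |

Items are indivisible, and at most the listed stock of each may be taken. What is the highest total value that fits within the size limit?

128 pts

Top feasible selections:
- 3×demo.mov + 2×paper.pdf: size 39, value 128
- 3×demo.mov + 1×video.mp4 + 1×paper.pdf: size 40, value 123
- 3×demo.mov + 2×video.mp4: size 41, value 118
- 2×demo.mov + 3×paper.pdf: size 41, value 117
Best: 128 pts.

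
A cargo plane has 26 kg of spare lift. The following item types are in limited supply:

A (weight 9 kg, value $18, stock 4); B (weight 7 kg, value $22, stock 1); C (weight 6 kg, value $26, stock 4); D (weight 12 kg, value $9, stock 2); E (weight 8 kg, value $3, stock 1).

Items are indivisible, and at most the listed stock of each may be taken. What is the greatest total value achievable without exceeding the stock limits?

Top feasible selections:
- 4×C: weight 24, value 104
- 1×B + 3×C: weight 25, value 100
- 3×C + 1×E: weight 26, value 81
Best: $104.

$104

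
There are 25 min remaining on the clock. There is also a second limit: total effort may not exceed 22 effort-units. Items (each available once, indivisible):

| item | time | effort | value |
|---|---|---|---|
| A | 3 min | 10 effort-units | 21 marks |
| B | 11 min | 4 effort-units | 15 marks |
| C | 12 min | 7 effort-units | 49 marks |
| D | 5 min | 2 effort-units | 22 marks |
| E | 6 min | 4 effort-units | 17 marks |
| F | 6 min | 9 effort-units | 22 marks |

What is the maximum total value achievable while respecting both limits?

93 marks

Feasible sets respecting both limits:
- C+D+F: time 23, effort 18, value 93
- A+C+D: time 20, effort 19, value 92
- C+D+E: time 23, effort 13, value 88
Best: 93 marks.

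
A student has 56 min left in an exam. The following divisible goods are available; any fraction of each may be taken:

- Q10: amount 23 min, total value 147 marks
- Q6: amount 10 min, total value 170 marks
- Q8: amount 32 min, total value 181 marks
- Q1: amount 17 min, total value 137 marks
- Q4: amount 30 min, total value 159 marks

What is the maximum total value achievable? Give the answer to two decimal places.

Take in order of value per unit:
- Q6 (170/10 per unit): all 10 → value 170, running total 170.00
- Q1 (137/17 per unit): all 17 → value 137, running total 307.00
- Q10 (147/23 per unit): all 23 → value 147, running total 454.00
- Q8 (181/32 per unit): 6 of 32 → value 6×181/32 = 33.9375, running total 487.94
Total 487.94.

487.94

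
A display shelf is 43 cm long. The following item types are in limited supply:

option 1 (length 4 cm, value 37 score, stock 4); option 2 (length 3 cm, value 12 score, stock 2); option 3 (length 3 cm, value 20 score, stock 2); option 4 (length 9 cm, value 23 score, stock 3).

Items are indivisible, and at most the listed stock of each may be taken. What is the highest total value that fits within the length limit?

Best selections within length 43 and stock limits:
- 4×option 1 + 1×option 2 + 2×option 3 + 2×option 4: length 43, value 246
- 4×option 1 + 2×option 2 + 1×option 3 + 2×option 4: length 43, value 238
Best: 246 score.

246 score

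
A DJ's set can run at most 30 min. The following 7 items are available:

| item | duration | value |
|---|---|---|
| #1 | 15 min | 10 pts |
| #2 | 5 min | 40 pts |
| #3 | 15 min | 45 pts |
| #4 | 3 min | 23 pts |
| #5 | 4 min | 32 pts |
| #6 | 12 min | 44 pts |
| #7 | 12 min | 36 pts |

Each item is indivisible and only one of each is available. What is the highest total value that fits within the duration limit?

140 pts

Check high-value combinations within 30 min:
- #2+#3+#4+#5: duration 5+15+3+4=27, value 40+45+23+32=140
- #2+#4+#5+#6: duration 5+3+4+12=24, value 40+23+32+44=139
- #2+#4+#5+#7: duration 5+3+4+12=24, value 40+23+32+36=131
- #2+#6+#7: duration 5+12+12=29, value 40+44+36=120
- #2+#3+#5: duration 5+15+4=24, value 40+45+32=117
Best: 140 pts.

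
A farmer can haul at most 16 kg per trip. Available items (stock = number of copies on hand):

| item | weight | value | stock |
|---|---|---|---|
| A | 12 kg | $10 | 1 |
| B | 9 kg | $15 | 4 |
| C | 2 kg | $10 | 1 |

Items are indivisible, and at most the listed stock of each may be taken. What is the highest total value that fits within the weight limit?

$25

Best selections within weight 16 and stock limits:
- 1×B + 1×C: weight 11, value 25
- 1×A + 1×C: weight 14, value 20
Best: $25.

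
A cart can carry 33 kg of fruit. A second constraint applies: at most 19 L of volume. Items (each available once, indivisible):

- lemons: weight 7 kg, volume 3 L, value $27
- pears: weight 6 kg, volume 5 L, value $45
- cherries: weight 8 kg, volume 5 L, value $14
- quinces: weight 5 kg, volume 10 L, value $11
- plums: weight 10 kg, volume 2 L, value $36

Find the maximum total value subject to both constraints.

$122

Feasible sets respecting both limits:
- lemons+pears+cherries+plums: weight 31, volume 15, value 122
- lemons+pears+plums: weight 23, volume 10, value 108
- pears+cherries+plums: weight 24, volume 12, value 95
- pears+quinces+plums: weight 21, volume 17, value 92
Best: $122.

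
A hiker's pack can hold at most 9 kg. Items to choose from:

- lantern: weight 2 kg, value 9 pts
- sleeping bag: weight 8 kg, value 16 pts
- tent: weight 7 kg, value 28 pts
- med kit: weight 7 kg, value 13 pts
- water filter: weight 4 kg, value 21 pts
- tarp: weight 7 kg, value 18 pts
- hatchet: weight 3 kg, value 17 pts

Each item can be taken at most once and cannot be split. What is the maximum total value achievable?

47 pts

Check high-value combinations within 9 kg:
- lantern+water filter+hatchet: weight 2+4+3=9, value 9+21+17=47
- water filter+hatchet: weight 4+3=7, value 21+17=38
- lantern+tent: weight 2+7=9, value 9+28=37
- lantern+water filter: weight 2+4=6, value 9+21=30
- tent: weight 7, value 28
Best: 47 pts.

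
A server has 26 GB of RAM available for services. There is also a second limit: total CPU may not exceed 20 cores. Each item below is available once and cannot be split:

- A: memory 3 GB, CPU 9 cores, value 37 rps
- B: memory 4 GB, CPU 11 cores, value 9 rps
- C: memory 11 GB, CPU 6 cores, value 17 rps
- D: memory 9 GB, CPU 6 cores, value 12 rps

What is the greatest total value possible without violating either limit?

54 rps

Feasible sets respecting both limits:
- A+C: memory 14, CPU 15, value 54
- A+D: memory 12, CPU 15, value 49
- A+B: memory 7, CPU 20, value 46
Best: 54 rps.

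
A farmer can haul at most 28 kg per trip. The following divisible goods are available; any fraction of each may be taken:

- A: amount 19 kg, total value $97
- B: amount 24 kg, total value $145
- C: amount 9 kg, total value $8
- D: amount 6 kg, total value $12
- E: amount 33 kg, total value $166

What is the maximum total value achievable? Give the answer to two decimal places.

Take in order of value per unit:
- B (145/24 per unit): all 24 → value 145, running total 145.00
- A (97/19 per unit): 4 of 19 → value 4×97/19 = 20.4211, running total 165.42
Total 165.42.

165.42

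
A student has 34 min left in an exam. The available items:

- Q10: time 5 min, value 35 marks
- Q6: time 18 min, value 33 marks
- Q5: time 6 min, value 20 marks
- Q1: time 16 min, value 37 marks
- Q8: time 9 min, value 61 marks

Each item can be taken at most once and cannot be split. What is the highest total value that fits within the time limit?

Check high-value combinations within 34 min:
- Q10+Q1+Q8: time 5+16+9=30, value 35+37+61=133
- Q10+Q6+Q8: time 5+18+9=32, value 35+33+61=129
- Q5+Q1+Q8: time 6+16+9=31, value 20+37+61=118
- Q10+Q5+Q8: time 5+6+9=20, value 35+20+61=116
- Q6+Q5+Q8: time 18+6+9=33, value 33+20+61=114
Best: 133 marks.

133 marks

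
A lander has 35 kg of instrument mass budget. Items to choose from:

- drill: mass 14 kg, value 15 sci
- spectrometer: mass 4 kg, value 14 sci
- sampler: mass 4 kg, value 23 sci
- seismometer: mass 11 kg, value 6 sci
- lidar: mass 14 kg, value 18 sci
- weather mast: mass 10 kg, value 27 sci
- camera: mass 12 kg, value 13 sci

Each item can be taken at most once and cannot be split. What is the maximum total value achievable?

82 sci

Check high-value combinations within 35 kg:
- spectrometer+sampler+lidar+weather mast: mass 4+4+14+10=32, value 14+23+18+27=82
- drill+spectrometer+sampler+weather mast: mass 14+4+4+10=32, value 15+14+23+27=79
- spectrometer+sampler+weather mast+camera: mass 4+4+10+12=30, value 14+23+27+13=77
- spectrometer+sampler+seismometer+weather mast: mass 4+4+11+10=29, value 14+23+6+27=70
- sampler+lidar+weather mast: mass 4+14+10=28, value 23+18+27=68
Best: 82 sci.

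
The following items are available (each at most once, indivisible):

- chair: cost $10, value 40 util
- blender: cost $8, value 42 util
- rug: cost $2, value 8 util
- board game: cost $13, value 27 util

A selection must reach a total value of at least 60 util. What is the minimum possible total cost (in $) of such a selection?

18

Subsets with value ≥ 60, sorted by total cost:
- chair+blender: cost 18, value 82
- chair+blender+rug: cost 20, value 90
Minimum cost: 18 $.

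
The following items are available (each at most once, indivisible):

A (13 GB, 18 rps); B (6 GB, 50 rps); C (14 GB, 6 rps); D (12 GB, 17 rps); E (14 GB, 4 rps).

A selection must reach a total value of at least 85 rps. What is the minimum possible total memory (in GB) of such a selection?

Subsets with value ≥ 85, sorted by total memory:
- A+B+D: memory 31, value 85
- A+B+C+D: memory 45, value 91
Minimum memory: 31 GB.

31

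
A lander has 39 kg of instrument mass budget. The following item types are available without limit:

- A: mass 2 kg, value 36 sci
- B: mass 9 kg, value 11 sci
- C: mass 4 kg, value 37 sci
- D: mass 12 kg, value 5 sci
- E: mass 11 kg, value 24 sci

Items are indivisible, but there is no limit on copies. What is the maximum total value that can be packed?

Best value-per-unit is A at 36/2, and filling with it alone uses mass 19×2=38. No mix of the others beats 19×36 = 684.

684 sci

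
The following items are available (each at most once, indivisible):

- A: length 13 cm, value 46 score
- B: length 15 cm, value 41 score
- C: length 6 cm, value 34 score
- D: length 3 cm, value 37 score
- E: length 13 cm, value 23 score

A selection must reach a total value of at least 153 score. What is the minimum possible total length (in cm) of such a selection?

37

Subsets with value ≥ 153, sorted by total length:
- A+B+C+D: length 37, value 158
- A+B+C+D+E: length 50, value 181
Minimum length: 37 cm.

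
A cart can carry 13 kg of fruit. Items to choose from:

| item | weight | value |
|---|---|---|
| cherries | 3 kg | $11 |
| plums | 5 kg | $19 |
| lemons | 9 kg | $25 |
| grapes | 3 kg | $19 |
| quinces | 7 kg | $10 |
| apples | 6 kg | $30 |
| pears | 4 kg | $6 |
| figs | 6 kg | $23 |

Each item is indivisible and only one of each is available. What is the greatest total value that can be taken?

$60

Check high-value combinations within 13 kg:
- cherries+grapes+apples: weight 3+3+6=12, value 11+19+30=60
- grapes+apples+pears: weight 3+6+4=13, value 19+30+6=55
- cherries+grapes+figs: weight 3+3+6=12, value 11+19+23=53
Best: $60.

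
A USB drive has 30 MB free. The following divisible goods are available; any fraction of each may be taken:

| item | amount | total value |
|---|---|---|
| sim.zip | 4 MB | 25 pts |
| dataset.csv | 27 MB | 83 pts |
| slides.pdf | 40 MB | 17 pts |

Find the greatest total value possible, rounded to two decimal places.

104.93

Take in order of value per unit:
- sim.zip (25/4 per unit): all 4 → value 25, running total 25.00
- dataset.csv (83/27 per unit): 26 of 27 → value 26×83/27 = 79.9259, running total 104.93
Total 104.93.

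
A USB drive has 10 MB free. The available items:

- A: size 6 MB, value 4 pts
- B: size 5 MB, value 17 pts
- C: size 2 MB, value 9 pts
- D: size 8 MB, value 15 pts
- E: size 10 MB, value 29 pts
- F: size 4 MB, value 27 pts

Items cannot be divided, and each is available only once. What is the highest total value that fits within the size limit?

This is a 0/1 knapsack; check combinations near the capacity.
- B+F: size 5+4=9, value 17+27=44
- C+F: size 2+4=6, value 9+27=36
- A+F: size 6+4=10, value 4+27=31
- E: size 10, value 29
- F: size 4, value 27
Best: 44 pts.

44 pts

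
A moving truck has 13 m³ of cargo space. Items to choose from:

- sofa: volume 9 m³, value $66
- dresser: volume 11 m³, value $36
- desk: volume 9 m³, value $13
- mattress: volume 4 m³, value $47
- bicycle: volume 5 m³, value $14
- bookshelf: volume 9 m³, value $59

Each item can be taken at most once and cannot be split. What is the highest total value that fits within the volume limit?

This is a 0/1 knapsack; check combinations near the capacity.
- sofa+mattress: volume 9+4=13, value 66+47=113
- mattress+bookshelf: volume 4+9=13, value 47+59=106
- sofa: volume 9, value 66
Best: $113.

$113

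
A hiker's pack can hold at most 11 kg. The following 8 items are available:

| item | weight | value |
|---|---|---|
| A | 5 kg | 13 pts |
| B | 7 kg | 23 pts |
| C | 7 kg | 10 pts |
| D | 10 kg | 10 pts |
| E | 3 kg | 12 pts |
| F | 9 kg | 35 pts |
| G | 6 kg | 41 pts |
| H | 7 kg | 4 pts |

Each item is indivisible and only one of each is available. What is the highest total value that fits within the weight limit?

54 pts

Check high-value combinations within 11 kg:
- A+G: weight 5+6=11, value 13+41=54
- E+G: weight 3+6=9, value 12+41=53
- G: weight 6, value 41
- F: weight 9, value 35
- B+E: weight 7+3=10, value 23+12=35
Best: 54 pts.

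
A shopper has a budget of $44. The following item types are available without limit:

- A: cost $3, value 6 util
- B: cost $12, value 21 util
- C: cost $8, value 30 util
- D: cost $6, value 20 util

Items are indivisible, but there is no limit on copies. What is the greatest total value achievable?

160 util

Best value-per-unit is C at 30/8; filling with it alone gives 5×30 = 150.
Optimal mix: 4×C + 2×D → cost 44, value 160.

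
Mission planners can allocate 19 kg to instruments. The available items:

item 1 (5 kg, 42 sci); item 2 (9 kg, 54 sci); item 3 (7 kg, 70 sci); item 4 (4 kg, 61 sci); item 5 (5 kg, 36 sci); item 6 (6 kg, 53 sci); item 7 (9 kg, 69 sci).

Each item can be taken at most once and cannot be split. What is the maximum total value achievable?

184 sci

Check high-value combinations within 19 kg:
- item 3+item 4+item 6: mass 7+4+6=17, value 70+61+53=184
- item 4+item 6+item 7: mass 4+6+9=19, value 61+53+69=183
- item 1+item 3+item 4: mass 5+7+4=16, value 42+70+61=173
- item 1+item 4+item 7: mass 5+4+9=18, value 42+61+69=172
Best: 184 sci.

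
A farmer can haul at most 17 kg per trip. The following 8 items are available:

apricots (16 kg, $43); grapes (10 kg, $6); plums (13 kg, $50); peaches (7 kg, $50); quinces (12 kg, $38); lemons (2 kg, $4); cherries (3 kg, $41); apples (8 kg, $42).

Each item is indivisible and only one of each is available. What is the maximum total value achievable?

$96

Check high-value combinations within 17 kg:
- peaches+lemons+apples: weight 7+2+8=17, value 50+4+42=96
- peaches+lemons+cherries: weight 7+2+3=12, value 50+4+41=95
- peaches+apples: weight 7+8=15, value 50+42=92
- peaches+cherries: weight 7+3=10, value 50+41=91
- plums+cherries: weight 13+3=16, value 50+41=91
Best: $96.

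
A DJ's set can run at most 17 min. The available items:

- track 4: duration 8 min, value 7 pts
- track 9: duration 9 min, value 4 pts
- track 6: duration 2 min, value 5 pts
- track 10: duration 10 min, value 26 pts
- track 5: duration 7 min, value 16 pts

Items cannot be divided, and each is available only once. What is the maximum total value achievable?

42 pts

Check high-value combinations within 17 min:
- track 10+track 5: duration 10+7=17, value 26+16=42
- track 6+track 10: duration 2+10=12, value 5+26=31
- track 4+track 6+track 5: duration 8+2+7=17, value 7+5+16=28
Best: 42 pts.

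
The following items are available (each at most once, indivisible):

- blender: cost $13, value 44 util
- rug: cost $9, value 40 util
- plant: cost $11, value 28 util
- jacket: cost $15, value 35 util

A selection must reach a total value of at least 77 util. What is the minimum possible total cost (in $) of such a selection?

Subsets with value ≥ 77, sorted by total cost:
- blender+rug: cost 22, value 84
- blender+jacket: cost 28, value 79
Minimum cost: 22 $.

22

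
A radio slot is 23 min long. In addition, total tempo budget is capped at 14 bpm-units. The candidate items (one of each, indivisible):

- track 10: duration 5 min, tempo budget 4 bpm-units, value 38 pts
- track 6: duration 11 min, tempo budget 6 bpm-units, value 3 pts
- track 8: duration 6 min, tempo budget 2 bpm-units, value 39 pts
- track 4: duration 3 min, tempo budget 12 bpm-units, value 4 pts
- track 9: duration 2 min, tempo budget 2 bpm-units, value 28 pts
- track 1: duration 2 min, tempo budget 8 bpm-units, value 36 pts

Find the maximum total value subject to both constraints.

113 pts

Feasible sets respecting both limits:
- track 10+track 8+track 1: duration 13, tempo budget 14, value 113
- track 10+track 8+track 9: duration 13, tempo budget 8, value 105
- track 8+track 9+track 1: duration 10, tempo budget 12, value 103
Best: 113 pts.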